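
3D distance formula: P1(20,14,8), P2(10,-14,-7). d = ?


dx=-10, dy=-28, dz=-15
d = sqrt(100+784+225) = sqrt(1109) = 33.3017

33.3017


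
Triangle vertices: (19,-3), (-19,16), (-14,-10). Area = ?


19*(16+ 10) = 494
-19*(-10+ 3) = 133
-14*(-3-16) = 266
sum = 893
Area = |893|/2 = 446.5000

446.5000 sq units


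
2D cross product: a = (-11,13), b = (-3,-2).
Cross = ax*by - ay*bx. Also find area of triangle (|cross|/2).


cross = -11*(-2) - 13*(-3) = 22 + 39 = 61
Triangle area = |61|/2 = 61/2 = 30.5000

cross = 61, triangle area = 30.5000


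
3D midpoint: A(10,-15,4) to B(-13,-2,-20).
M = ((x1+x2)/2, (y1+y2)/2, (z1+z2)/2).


Mx = (10- 13)/2 = -1.5000
My = (-15- 2)/2 = -8.5000
Mz = (4- 20)/2 = -8.0000

M = (-1.5000, -8.5000, -8.0000)


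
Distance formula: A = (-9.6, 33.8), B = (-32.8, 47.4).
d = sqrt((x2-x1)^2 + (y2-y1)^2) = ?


dx = -32.8 + 9.6 = -23.2
dy = 47.4 - 33.8 = 13.6
d = sqrt(538.24 + 184.96) = sqrt(723.2) = 26.8924

26.8924


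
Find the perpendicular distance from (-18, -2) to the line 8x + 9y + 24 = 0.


|8*(-18) + 9*(-2) + 24| = |-138| = 138
sqrt(64 + 81) = sqrt(145) = 12.0416
d = 138/sqrt(145) = 11.4603

11.4603


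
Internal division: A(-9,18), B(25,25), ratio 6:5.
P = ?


Px = (6*25 + 5*(-9))/11 = 105/11 = 9.5455
Py = (6*25 + 5*18)/11 = 240/11 = 21.8182

P = (9.5455, 21.8182)


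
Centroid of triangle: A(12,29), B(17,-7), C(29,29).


Gx = (12+17+29)/3 = 58/3 = 19.3333
Gy = (29- 7+29)/3 = 51/3 = 17.0000

G = (19.3333, 17.0000)


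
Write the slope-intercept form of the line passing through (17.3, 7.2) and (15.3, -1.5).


m = (-8.7)/(-2.0) = 4.3500
b = y1 - m*x1 = 7.2 - (-8.7*17.3)/(-2.0) = 7.2 - 75.2550 = -68.0550

y = 4.3500x - 68.0550


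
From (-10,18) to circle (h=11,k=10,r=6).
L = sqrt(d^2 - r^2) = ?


d = sqrt((-10-11)^2 + (18-10)^2) = sqrt(441+64) = 22.4722
L = sqrt(505.0000 - 36) = sqrt(469.0000) = 21.6564

21.6564


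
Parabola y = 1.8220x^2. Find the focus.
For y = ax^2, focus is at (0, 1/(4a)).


a = 1.8220
4a = 7.2880
focus = (0, 1/7.2880) = (0, 0.1372)

Focus = (0, 0.1372)


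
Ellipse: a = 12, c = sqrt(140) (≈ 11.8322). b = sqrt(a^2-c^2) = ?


b^2 = 12^2 - (sqrt(140))^2 = 144 - 140 = 4
b = sqrt(4) = 2

b = 2


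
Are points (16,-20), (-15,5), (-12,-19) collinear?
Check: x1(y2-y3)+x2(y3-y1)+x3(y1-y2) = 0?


16*(5+ 19) - 15*(-19+ 20) - 12*(-20-5)
= 384 - 15 + 300 = 669

No, not collinear (determinant = 669)


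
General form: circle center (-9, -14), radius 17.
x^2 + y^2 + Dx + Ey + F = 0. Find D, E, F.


(x+ 9)^2 + (y+ 14)^2 = 17^2
D = -2h = 18, E = -2k = 28
F = h^2+k^2-r^2 = 81+196-289 = -12

D = 18, E = 28, F = -12


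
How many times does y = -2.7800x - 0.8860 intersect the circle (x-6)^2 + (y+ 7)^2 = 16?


Substitute y = -2.7800x - 0.8860: (x-6)^2 + (-2.7800x- 0.8860+ 7)^2 = 16
Expand to Ax^2 + Bx + C = 0, where b-k = 6.114
A = 1+m^2 = 8.7284
B = 2(m(b-k) - h) = 2(-2.7800*6.114 - 6) = -45.99384
C = h^2 + (b-k)^2 - r^2 = 36 + 37.380996 - 16 = 57.380996
disc = B^2-4AC = 2115.4333 - 2003.3771 = 112.0562
disc > 0

2 intersection points


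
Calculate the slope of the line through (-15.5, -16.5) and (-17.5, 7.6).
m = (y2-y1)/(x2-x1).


dy = 7.6 + 16.5 = 24.1
dx = -17.5 + 15.5 = -2.0
m = 24.1/(-2.0) = -12.0500

m = -12.0500


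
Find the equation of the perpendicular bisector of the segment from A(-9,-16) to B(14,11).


Midpoint = (2.5, -2.5)
Slope of AB = dy/dx = 27/23 = 1.1739
Perp slope = -dx/dy = -23/27 = -0.8519
b = My - (perp slope)*Mx = -2.5 + (23*2.5)/27 = -2.5 + 2.1296 = -0.3704

y = -0.8519x - 0.3704


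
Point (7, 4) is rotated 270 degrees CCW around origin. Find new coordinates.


cos(270) = 0, sin(270) = -1
x' = 7*0 - 4*(-1) = 4
y' = 7*(-1) + 4*0 = -7

(4, -7)


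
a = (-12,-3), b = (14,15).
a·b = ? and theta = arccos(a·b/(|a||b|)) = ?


a·b = -12*14 - 3*15 = -168 - 45 = -213
|a| = sqrt(144+9) = 12.3693
|b| = sqrt(196+225) = 20.5183
cos(theta) = -213/(sqrt(153)*sqrt(421)) = -213/sqrt(64413) = -0.839253
theta = arccos(-213/sqrt(64413)) = 147.0613 degrees

a·b = -213, theta = 147.0613 deg


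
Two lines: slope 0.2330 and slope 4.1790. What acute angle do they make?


m1-m2 = -3.946
1+m1*m2 = 1.973707
tan(theta) = |-3.946/1.973707| = 1.999284
theta = arctan(|-3.946/1.973707|) = 63.4267 degrees (acute angle)

63.4267 degrees


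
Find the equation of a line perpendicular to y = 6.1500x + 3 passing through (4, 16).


Perpendicular slope = -1/m1 = -1/6.1500 = -0.1626
b2 = y0 - m2*x0 = 16 + 4/6.1500 = 16 + 0.6504 = 16.6504

y = -0.1626x + 16.6504


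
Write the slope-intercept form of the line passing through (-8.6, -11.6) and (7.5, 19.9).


m = (31.5)/(16.1) = 1.9565
b = y1 - m*x1 = -11.6 - (31.5*(-8.6))/(16.1) = -11.6 + 16.8261 = 5.2261

y = 1.9565x + 5.2261


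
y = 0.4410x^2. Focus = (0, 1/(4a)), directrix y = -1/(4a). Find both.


a = 0.4410
1/(4a) = 0.5669
Focus = (0, 0.5669)
Directrix: y = -0.5669

Focus = (0, 0.5669), Directrix: y = -0.5669


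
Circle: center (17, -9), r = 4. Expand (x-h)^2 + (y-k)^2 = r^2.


(x-17)^2 + (y+ 9)^2 = 4^2
D = -2h = -34, E = -2k = 18
F = h^2+k^2-r^2 = 289+81-16 = 354

x^2 + y^2 - 34x + 18y + 354 = 0


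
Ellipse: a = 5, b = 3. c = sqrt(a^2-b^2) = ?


c^2 = 5^2 - 3^2 = 25 - 9 = 16
c = sqrt(16) = 4.0000

c = 4.0000


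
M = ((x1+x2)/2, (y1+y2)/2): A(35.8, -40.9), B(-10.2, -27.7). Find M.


Mx = (35.8 - 10.2)/2 = 25.6/2 = 12.8000
My = (-40.9 - 27.7)/2 = -68.6/2 = -34.3000

(12.8000, -34.3000)


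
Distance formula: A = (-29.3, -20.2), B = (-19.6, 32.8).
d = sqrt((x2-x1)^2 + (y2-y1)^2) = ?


dx = -19.6 + 29.3 = 9.7
dy = 32.8 + 20.2 = 53.0
d = sqrt(94.09 + 2809.0) = sqrt(2903.09) = 53.8803

53.8803


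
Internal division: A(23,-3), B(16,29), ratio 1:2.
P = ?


Px = (1*16 + 2*23)/3 = 62/3 = 20.6667
Py = (1*29 + 2*(-3))/3 = 23/3 = 7.6667

P = (20.6667, 7.6667)


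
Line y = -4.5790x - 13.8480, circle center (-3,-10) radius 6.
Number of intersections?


Substitute y = -4.5790x - 13.8480: (x+ 3)^2 + (-4.5790x- 13.8480+ 10)^2 = 36
Expand to Ax^2 + Bx + C = 0, where b-k = -3.848
A = 1+m^2 = 21.967241
B = 2(m(b-k) - h) = 2(-4.5790*(-3.848) + 3) = 41.239984
C = h^2 + (b-k)^2 - r^2 = 9 + 14.807104 - 36 = -12.192896
disc = B^2-4AC = 1700.7363 + 1071.3771 = 2772.1134
disc > 0

2 intersection points


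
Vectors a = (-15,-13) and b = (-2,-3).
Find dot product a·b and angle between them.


a·b = -15*(-2) - 13*(-3) = 30 + 39 = 69
|a| = sqrt(225+169) = 19.8494
|b| = sqrt(4+9) = 3.6056
cos(theta) = 69/(sqrt(394)*sqrt(13)) = 69/sqrt(5122) = 0.964116
theta = arccos(69/sqrt(5122)) = 15.3955 degrees

a·b = 69, theta = 15.3955 deg


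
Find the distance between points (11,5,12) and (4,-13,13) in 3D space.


dx=-7, dy=-18, dz=1
d = sqrt(49+324+1) = sqrt(374) = 19.3391

19.3391


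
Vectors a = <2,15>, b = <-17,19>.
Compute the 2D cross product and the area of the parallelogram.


cross = 2*19 - 15*(-17) = 38 + 255 = 293
Parallelogram area = |293| = 293

cross = 293, parallelogram area = 293


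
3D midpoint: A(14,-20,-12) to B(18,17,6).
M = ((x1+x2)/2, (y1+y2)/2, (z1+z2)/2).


Mx = (14+18)/2 = 16.0000
My = (-20+17)/2 = -1.5000
Mz = (-12+6)/2 = -3.0000

M = (16.0000, -1.5000, -3.0000)


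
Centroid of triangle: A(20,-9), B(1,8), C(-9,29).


Gx = (20+1- 9)/3 = 12/3 = 4.0000
Gy = (-9+8+29)/3 = 28/3 = 9.3333

G = (4.0000, 9.3333)


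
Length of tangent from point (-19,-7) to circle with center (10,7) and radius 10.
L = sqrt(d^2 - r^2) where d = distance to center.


d = sqrt((-19-10)^2 + (-7-7)^2) = sqrt(841+196) = 32.2025
L = sqrt(1037.0000 - 100) = sqrt(937.0000) = 30.6105

30.6105


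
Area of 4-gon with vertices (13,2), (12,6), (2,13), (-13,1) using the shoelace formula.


sum(xi*y_{i+1}) = 13*6 + 12*13 + 2*1 - 13*2 = 210
sum(yi*x_{i+1}) = 2*12 + 6*2 + 13*(-13) + 1*13 = -120
Area = |210 + 120|/2 = 330/2 = 165.0000

165.0000 sq units


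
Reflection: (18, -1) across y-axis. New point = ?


Reflection rule for y-axis: (-x, y)
(18, -1) -> (-18, -1)

(-18, -1)


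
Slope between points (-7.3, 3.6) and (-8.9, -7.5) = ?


dy = -7.5 - 3.6 = -11.1
dx = -8.9 + 7.3 = -1.6
m = -11.1/(-1.6) = 6.9375

m = 6.9375


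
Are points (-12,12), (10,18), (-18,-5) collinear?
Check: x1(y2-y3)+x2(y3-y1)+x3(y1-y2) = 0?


-12*(18+ 5) + 10*(-5-12) - 18*(12-18)
= -276 - 170 + 108 = -338

No, not collinear (determinant = -338)


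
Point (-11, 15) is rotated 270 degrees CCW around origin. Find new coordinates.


cos(270) = 0, sin(270) = -1
x' = -11*0 - 15*(-1) = 15
y' = -11*(-1) + 15*0 = 11

(15, 11)


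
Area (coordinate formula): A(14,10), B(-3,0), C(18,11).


14*(0-11) = -154
-3*(11-10) = -3
18*(10-0) = 180
sum = 23
Area = |23|/2 = 11.5000

11.5000 sq units


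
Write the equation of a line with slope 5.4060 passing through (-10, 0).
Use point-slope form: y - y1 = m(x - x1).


y - 0 = 5.4060(x + 10)
y = 5.4060x + 0 - 5.4060*(-10)
y = 5.4060x + 54.0600

y = 5.4060x + 54.0600


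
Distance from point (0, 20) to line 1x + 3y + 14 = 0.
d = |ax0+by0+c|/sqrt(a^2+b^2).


|1*0 + 3*20 + 14| = |74| = 74
sqrt(1 + 9) = sqrt(10) = 3.1623
d = 74/sqrt(10) = 23.4009

23.4009


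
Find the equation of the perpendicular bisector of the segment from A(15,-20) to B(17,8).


Midpoint = (16, -6)
Slope of AB = dy/dx = 28/2 = 14.0000
Perp slope = -dx/dy = -2/28 = -0.0714
b = My - (perp slope)*Mx = -6 + (2*16)/28 = -6 + 1.1429 = -4.8571

y = -0.0714x - 4.8571


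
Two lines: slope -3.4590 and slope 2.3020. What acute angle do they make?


m1-m2 = -5.761
1+m1*m2 = -6.962618
tan(theta) = |-5.761/(-6.962618)| = 0.827419
theta = arctan(|-5.761/(-6.962618)|) = 39.6050 degrees (acute angle)

39.6050 degrees


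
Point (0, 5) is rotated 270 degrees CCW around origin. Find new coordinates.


cos(270) = 0, sin(270) = -1
x' = 0*0 - 5*(-1) = 5
y' = 0*(-1) + 5*0 = 0

(5, 0)


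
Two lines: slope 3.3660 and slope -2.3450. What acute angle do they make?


m1-m2 = 5.711
1+m1*m2 = -6.89327
tan(theta) = |5.711/(-6.89327)| = 0.828489
theta = arctan(|5.711/(-6.89327)|) = 39.6414 degrees (acute angle)

39.6414 degrees


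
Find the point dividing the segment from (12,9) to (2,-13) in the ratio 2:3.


Px = (2*2 + 3*12)/5 = 40/5 = 8.0000
Py = (2*(-13) + 3*9)/5 = 1/5 = 0.2000

P = (8.0000, 0.2000)


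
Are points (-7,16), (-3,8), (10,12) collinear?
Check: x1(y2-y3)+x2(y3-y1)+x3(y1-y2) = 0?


-7*(8-12) - 3*(12-16) + 10*(16-8)
= 28 + 12 + 80 = 120

No, not collinear (determinant = 120)


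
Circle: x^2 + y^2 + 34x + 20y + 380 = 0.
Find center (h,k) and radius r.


h = -D/2 = -34/2 = -17
k = -E/2 = -20/2 = -10
r^2 = h^2 + k^2 - F = 289 + 100 - 380 = 9
r = 3

Center (-17, -10), radius = 3


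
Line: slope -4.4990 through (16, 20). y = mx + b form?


y - 20 = -4.4990(x - 16)
y = -4.4990x + 20 + 4.4990*16
y = -4.4990x + 91.9840

y = -4.4990x + 91.9840


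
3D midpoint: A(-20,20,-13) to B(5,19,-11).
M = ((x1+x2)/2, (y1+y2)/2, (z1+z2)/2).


Mx = (-20+5)/2 = -7.5000
My = (20+19)/2 = 19.5000
Mz = (-13- 11)/2 = -12.0000

M = (-7.5000, 19.5000, -12.0000)


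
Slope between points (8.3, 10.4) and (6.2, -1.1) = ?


dy = -1.1 - 10.4 = -11.5
dx = 6.2 - 8.3 = -2.1
m = -11.5/(-2.1) = 5.4762

m = 5.4762


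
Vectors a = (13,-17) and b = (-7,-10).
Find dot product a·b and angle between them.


a·b = 13*(-7) - 17*(-10) = -91 + 170 = 79
|a| = sqrt(169+289) = 21.4009
|b| = sqrt(49+100) = 12.2066
cos(theta) = 79/(sqrt(458)*sqrt(149)) = 79/sqrt(68242) = 0.302414
theta = arccos(79/sqrt(68242)) = 72.3974 degrees

a·b = 79, theta = 72.3974 deg


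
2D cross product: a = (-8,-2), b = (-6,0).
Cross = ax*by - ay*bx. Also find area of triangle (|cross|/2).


cross = -8*0 + 2*(-6) = 0 - 12 = -12
Triangle area = |-12|/2 = 12/2 = 6.0000

cross = -12, triangle area = 6.0000


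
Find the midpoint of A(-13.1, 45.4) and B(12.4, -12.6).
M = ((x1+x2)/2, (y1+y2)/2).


Mx = (-13.1 + 12.4)/2 = -0.7/2 = -0.3500
My = (45.4 - 12.6)/2 = 32.8/2 = 16.4000

(-0.3500, 16.4000)


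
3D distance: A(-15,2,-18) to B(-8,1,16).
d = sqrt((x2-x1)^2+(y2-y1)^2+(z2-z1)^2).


dx=7, dy=-1, dz=34
d = sqrt(49+1+1156) = sqrt(1206) = 34.7275

34.7275


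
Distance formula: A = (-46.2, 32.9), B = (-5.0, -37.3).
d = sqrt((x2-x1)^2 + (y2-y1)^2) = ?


dx = -5.0 + 46.2 = 41.2
dy = -37.3 - 32.9 = -70.2
d = sqrt(1697.44 + 4928.04) = sqrt(6625.48) = 81.3971

81.3971


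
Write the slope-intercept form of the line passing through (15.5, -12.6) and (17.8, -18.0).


m = (-5.4)/(2.3) = -2.3478
b = y1 - m*x1 = -12.6 - (-5.4*15.5)/(2.3) = -12.6 + 36.3913 = 23.7913

y = -2.3478x + 23.7913


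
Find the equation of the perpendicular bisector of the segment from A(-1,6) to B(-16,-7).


Midpoint = (-8.5, -0.5)
Slope of AB = dy/dx = -13/(-15) = 0.8667
Perp slope = -dx/dy = -15/13 = -1.1538
b = My - (perp slope)*Mx = -0.5 + (-15*(-8.5))/(-13) = -0.5 - 9.8077 = -10.3077

y = -1.1538x - 10.3077


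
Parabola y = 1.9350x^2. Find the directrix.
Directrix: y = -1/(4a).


a = 1.9350
1/(4a) = 0.1292
directrix: y = -0.1292 = -0.1292

y = -0.1292


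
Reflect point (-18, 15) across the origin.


Reflection rule for origin: (-x, -y)
(-18, 15) -> (18, -15)

(18, -15)


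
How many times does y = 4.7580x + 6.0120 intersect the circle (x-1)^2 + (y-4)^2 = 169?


Substitute y = 4.7580x + 6.0120: (x-1)^2 + (4.7580x+6.0120-4)^2 = 169
Expand to Ax^2 + Bx + C = 0, where b-k = 2.012
A = 1+m^2 = 23.638564
B = 2(m(b-k) - h) = 2(4.7580*2.012 - 1) = 17.146192
C = h^2 + (b-k)^2 - r^2 = 1 + 4.048144 - 169 = -163.951856
disc = B^2-4AC = 293.9919 + 15502.3458 = 15796.3377
disc > 0

2 intersection points


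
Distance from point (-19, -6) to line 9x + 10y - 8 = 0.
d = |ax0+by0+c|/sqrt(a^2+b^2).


|9*(-19) + 10*(-6) - 8| = |-239| = 239
sqrt(81 + 100) = sqrt(181) = 13.4536
d = 239/sqrt(181) = 17.7647

17.7647


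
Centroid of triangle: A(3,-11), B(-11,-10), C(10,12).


Gx = (3- 11+10)/3 = 2/3 = 0.6667
Gy = (-11- 10+12)/3 = -9/3 = -3.0000

G = (0.6667, -3.0000)


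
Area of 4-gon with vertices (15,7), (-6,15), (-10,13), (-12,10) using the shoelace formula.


sum(xi*y_{i+1}) = 15*15 - 6*13 - 10*10 - 12*7 = -37
sum(yi*x_{i+1}) = 7*(-6) + 15*(-10) + 13*(-12) + 10*15 = -198
Area = |-37 + 198|/2 = 161/2 = 80.5000

80.5000 sq units


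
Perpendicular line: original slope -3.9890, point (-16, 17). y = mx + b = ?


Perpendicular slope = -1/m1 = -1/(-3.9890) = 0.2507
b2 = y0 - m2*x0 = 17 - 16/(-3.9890) = 17 + 4.0110 = 21.0110

y = 0.2507x + 21.0110


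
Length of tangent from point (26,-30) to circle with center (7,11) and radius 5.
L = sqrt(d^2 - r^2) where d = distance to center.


d = sqrt((26-7)^2 + (-30-11)^2) = sqrt(361+1681) = 45.1885
L = sqrt(2042.0000 - 25) = sqrt(2017.0000) = 44.9110

44.9110


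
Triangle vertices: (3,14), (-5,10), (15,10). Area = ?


3*(10-10) = 0
-5*(10-14) = 20
15*(14-10) = 60
sum = 80
Area = |80|/2 = 40.0000

40.0000 sq units


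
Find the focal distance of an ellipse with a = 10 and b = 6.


c^2 = 10^2 - 6^2 = 100 - 36 = 64
c = sqrt(64) = 8.0000

c = 8.0000


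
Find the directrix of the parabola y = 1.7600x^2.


a = 1.7600
1/(4a) = 0.1420
directrix: y = -0.1420 = -0.1420

y = -0.1420


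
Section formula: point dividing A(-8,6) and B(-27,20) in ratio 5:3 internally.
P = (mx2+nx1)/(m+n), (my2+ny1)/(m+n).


Px = (5*(-27) + 3*(-8))/8 = -159/8 = -19.8750
Py = (5*20 + 3*6)/8 = 118/8 = 14.7500

P = (-19.8750, 14.7500)


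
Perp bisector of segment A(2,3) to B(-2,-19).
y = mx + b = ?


Midpoint = (0, -8)
Slope of AB = dy/dx = -22/(-4) = 5.5000
Perp slope = -dx/dy = -4/22 = -0.1818
b = My - (perp slope)*Mx = -8 + (-4*0)/(-22) = -8 + 0 = -8.0000

y = -0.1818x - 8.0000


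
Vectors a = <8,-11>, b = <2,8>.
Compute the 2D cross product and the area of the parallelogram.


cross = 8*8 + 11*2 = 64 + 22 = 86
Parallelogram area = |86| = 86

cross = 86, parallelogram area = 86


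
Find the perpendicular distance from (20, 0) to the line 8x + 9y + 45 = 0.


|8*20 + 9*0 + 45| = |205| = 205
sqrt(64 + 81) = sqrt(145) = 12.0416
d = 205/sqrt(145) = 17.0243

17.0243


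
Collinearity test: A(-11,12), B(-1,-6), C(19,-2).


-11*(-6+ 2) - 1*(-2-12) + 19*(12+ 6)
= 44 + 14 + 342 = 400

No, not collinear (determinant = 400)


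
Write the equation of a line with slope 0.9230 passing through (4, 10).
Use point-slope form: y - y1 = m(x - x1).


y - 10 = 0.9230(x - 4)
y = 0.9230x + 10 - 0.9230*4
y = 0.9230x + 6.3080

y = 0.9230x + 6.3080


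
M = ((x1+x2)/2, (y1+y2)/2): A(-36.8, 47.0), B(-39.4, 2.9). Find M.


Mx = (-36.8 - 39.4)/2 = -76.2/2 = -38.1000
My = (47.0 + 2.9)/2 = 49.9/2 = 24.9500

(-38.1000, 24.9500)


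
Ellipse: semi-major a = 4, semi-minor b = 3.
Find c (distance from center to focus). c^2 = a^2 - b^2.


c^2 = 4^2 - 3^2 = 16 - 9 = 7
c = sqrt(7) = 2.6458

c = 2.6458


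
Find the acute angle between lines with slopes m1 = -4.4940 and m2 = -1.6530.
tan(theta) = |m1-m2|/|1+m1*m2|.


m1-m2 = -2.841
1+m1*m2 = 8.428582
tan(theta) = |-2.841/8.428582| = 0.337067
theta = arctan(|-2.841/8.428582|) = 18.6273 degrees (acute angle)

18.6273 degrees


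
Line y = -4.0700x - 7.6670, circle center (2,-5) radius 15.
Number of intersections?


Substitute y = -4.0700x - 7.6670: (x-2)^2 + (-4.0700x- 7.6670+ 5)^2 = 225
Expand to Ax^2 + Bx + C = 0, where b-k = -2.667
A = 1+m^2 = 17.5649
B = 2(m(b-k) - h) = 2(-4.0700*(-2.667) - 2) = 17.70938
C = h^2 + (b-k)^2 - r^2 = 4 + 7.112889 - 225 = -213.887111
disc = B^2-4AC = 313.6221 + 15027.6229 = 15341.2450
disc > 0

2 intersection points


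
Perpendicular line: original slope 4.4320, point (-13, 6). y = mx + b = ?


Perpendicular slope = -1/m1 = -1/4.4320 = -0.2256
b2 = y0 - m2*x0 = 6 - 13/4.4320 = 6 - 2.9332 = 3.0668

y = -0.2256x + 3.0668


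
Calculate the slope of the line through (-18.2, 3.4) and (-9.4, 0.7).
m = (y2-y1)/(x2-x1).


dy = 0.7 - 3.4 = -2.7
dx = -9.4 + 18.2 = 8.8
m = -2.7/8.8 = -0.3068

m = -0.3068


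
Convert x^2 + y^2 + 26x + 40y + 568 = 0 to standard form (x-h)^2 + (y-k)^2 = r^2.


h = -D/2 = -26/2 = -13
k = -E/2 = -40/2 = -20
r^2 = h^2 + k^2 - F = 169 + 400 - 568 = 1
r = 1

Center (-13, -20), radius = 1


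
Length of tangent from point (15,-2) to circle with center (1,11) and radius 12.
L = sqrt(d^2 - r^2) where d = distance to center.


d = sqrt((15-1)^2 + (-2-11)^2) = sqrt(196+169) = 19.1050
L = sqrt(365.0000 - 144) = sqrt(221.0000) = 14.8661

14.8661


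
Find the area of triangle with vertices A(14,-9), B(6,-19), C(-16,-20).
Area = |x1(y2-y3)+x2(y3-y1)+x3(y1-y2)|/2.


14*(-19+ 20) = 14
6*(-20+ 9) = -66
-16*(-9+ 19) = -160
sum = -212
Area = |-212|/2 = 106.0000

106.0000 sq units


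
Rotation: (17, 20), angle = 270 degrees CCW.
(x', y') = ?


cos(270) = 0, sin(270) = -1
x' = 17*0 - 20*(-1) = 20
y' = 17*(-1) + 20*0 = -17

(20, -17)


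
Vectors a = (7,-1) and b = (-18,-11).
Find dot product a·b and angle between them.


a·b = 7*(-18) - 1*(-11) = -126 + 11 = -115
|a| = sqrt(49+1) = 7.0711
|b| = sqrt(324+121) = 21.0950
cos(theta) = -115/(sqrt(50)*sqrt(445)) = -115/sqrt(22250) = -0.770962
theta = arccos(-115/sqrt(22250)) = 140.4403 degrees

a·b = -115, theta = 140.4403 deg


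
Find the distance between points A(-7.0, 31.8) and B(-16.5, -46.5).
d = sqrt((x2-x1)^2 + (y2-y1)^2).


dx = -16.5 + 7.0 = -9.5
dy = -46.5 - 31.8 = -78.3
d = sqrt(90.25 + 6130.89) = sqrt(6221.14) = 78.8742

78.8742


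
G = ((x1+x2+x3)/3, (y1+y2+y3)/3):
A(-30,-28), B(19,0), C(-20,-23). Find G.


Gx = (-30+19- 20)/3 = -31/3 = -10.3333
Gy = (-28+0- 23)/3 = -51/3 = -17.0000

G = (-10.3333, -17.0000)


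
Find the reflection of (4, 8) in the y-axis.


Reflection rule for y-axis: (-x, y)
(4, 8) -> (-4, 8)

(-4, 8)


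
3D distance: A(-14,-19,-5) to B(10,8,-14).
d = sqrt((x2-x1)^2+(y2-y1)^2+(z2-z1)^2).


dx=24, dy=27, dz=-9
d = sqrt(576+729+81) = sqrt(1386) = 37.2290

37.2290


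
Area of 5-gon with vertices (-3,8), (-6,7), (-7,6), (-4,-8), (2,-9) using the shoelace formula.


sum(xi*y_{i+1}) = -3*7 - 6*6 - 7*(-8) - 4*(-9) + 2*8 = 51
sum(yi*x_{i+1}) = 8*(-6) + 7*(-7) + 6*(-4) - 8*2 - 9*(-3) = -110
Area = |51 + 110|/2 = 161/2 = 80.5000

80.5000 sq units


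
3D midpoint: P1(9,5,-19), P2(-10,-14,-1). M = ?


Mx = (9- 10)/2 = -0.5000
My = (5- 14)/2 = -4.5000
Mz = (-19- 1)/2 = -10.0000

M = (-0.5000, -4.5000, -10.0000)


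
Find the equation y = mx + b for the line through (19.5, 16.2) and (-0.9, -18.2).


m = (-34.4)/(-20.4) = 1.6863
b = y1 - m*x1 = 16.2 - (-34.4*19.5)/(-20.4) = 16.2 - 32.8824 = -16.6824

y = 1.6863x - 16.6824


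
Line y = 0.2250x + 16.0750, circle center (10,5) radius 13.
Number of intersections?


Substitute y = 0.2250x + 16.0750: (x-10)^2 + (0.2250x+16.0750-5)^2 = 169
Expand to Ax^2 + Bx + C = 0, where b-k = 11.075
A = 1+m^2 = 1.050625
B = 2(m(b-k) - h) = 2(0.2250*11.075 - 10) = -15.01625
C = h^2 + (b-k)^2 - r^2 = 100 + 122.655625 - 169 = 53.655625
disc = B^2-4AC = 225.4878 - 225.4878 = 0
disc = 0

1 intersection point (tangent)


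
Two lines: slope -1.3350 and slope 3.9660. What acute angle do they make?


m1-m2 = -5.301
1+m1*m2 = -4.29461
tan(theta) = |-5.301/(-4.29461)| = 1.234338
theta = arctan(|-5.301/(-4.29461)|) = 50.9873 degrees (acute angle)

50.9873 degrees


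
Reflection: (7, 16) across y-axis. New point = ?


Reflection rule for y-axis: (-x, y)
(7, 16) -> (-7, 16)

(-7, 16)


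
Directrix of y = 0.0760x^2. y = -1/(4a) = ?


a = 0.0760
1/(4a) = 3.2895
directrix: y = -3.2895 = -3.2895

y = -3.2895


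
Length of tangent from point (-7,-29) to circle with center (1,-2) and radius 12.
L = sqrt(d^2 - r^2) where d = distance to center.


d = sqrt((-7-1)^2 + (-29+ 2)^2) = sqrt(64+729) = 28.1603
L = sqrt(793.0000 - 144) = sqrt(649.0000) = 25.4755

25.4755


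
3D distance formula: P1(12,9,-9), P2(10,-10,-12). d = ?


dx=-2, dy=-19, dz=-3
d = sqrt(4+361+9) = sqrt(374) = 19.3391

19.3391


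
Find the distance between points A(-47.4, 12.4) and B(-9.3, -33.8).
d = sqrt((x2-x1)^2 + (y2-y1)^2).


dx = -9.3 + 47.4 = 38.1
dy = -33.8 - 12.4 = -46.2
d = sqrt(1451.61 + 2134.44) = sqrt(3586.05) = 59.8836

59.8836


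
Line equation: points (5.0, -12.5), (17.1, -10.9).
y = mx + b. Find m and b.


m = (1.6)/(12.1) = 0.1322
b = y1 - m*x1 = -12.5 - (1.6*5.0)/(12.1) = -12.5 - 0.6612 = -13.1612

y = 0.1322x - 13.1612


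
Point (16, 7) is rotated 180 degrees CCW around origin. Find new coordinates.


cos(180) = -1, sin(180) = 0
x' = 16*(-1) - 7*0 = -16
y' = 16*0 + 7*(-1) = -7

(-16, -7)


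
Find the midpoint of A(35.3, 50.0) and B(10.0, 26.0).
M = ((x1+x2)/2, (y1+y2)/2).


Mx = (35.3 + 10.0)/2 = 45.3/2 = 22.6500
My = (50.0 + 26.0)/2 = 76.0/2 = 38.0000

(22.6500, 38.0000)


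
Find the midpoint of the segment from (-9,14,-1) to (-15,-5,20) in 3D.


Mx = (-9- 15)/2 = -12.0000
My = (14- 5)/2 = 4.5000
Mz = (-1+20)/2 = 9.5000

M = (-12.0000, 4.5000, 9.5000)


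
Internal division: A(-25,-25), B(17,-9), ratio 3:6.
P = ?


Px = (3*17 + 6*(-25))/9 = -99/9 = -11.0000
Py = (3*(-9) + 6*(-25))/9 = -177/9 = -19.6667

P = (-11.0000, -19.6667)


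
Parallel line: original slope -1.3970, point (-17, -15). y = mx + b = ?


Parallel lines have equal slopes.
m2 = -1.3970
b2 = -15 + 1.3970*(-17) = -38.7490

y = -1.3970x - 38.7490


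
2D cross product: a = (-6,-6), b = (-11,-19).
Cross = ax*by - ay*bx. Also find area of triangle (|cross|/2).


cross = -6*(-19) + 6*(-11) = 114 - 66 = 48
Triangle area = |48|/2 = 48/2 = 24.0000

cross = 48, triangle area = 24.0000


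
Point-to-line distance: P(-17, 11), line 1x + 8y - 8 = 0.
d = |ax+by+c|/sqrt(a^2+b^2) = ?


|1*(-17) + 8*11 - 8| = |63| = 63
sqrt(1 + 64) = sqrt(65) = 8.0623
d = 63/sqrt(65) = 7.8142

7.8142


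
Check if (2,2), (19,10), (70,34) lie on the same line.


2*(10-34) + 19*(34-2) + 70*(2-10)
= -48 + 608 - 560 = 0

Yes, collinear (determinant = 0)


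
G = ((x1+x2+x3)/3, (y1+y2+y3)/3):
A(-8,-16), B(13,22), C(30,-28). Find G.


Gx = (-8+13+30)/3 = 35/3 = 11.6667
Gy = (-16+22- 28)/3 = -22/3 = -7.3333

G = (11.6667, -7.3333)


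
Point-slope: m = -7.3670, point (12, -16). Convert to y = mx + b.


y + 16 = -7.3670(x - 12)
y = -7.3670x - 16 + 7.3670*12
y = -7.3670x + 72.4040

y = -7.3670x + 72.4040


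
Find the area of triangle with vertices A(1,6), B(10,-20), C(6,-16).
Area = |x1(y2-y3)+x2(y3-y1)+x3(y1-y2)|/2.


1*(-20+ 16) = -4
10*(-16-6) = -220
6*(6+ 20) = 156
sum = -68
Area = |-68|/2 = 34.0000

34.0000 sq units


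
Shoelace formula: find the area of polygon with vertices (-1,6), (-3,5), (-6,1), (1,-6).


sum(xi*y_{i+1}) = -1*5 - 3*1 - 6*(-6) + 1*6 = 34
sum(yi*x_{i+1}) = 6*(-3) + 5*(-6) + 1*1 - 6*(-1) = -41
Area = |34 + 41|/2 = 75/2 = 37.5000

37.5000 sq units


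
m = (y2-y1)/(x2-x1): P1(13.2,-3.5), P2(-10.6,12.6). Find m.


dy = 12.6 + 3.5 = 16.1
dx = -10.6 - 13.2 = -23.8
m = 16.1/(-23.8) = -0.6765

m = -0.6765


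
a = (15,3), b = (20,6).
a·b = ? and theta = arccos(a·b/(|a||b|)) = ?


a·b = 15*20 + 3*6 = 300 + 18 = 318
|a| = sqrt(225+9) = 15.2971
|b| = sqrt(400+36) = 20.8806
cos(theta) = 318/(sqrt(234)*sqrt(436)) = 318/sqrt(102024) = 0.995580
theta = arccos(318/sqrt(102024)) = 5.3893 degrees

a·b = 318, theta = 5.3893 deg


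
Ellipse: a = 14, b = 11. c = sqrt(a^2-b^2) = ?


c^2 = 14^2 - 11^2 = 196 - 121 = 75
c = sqrt(75) = 8.6603

c = 8.6603


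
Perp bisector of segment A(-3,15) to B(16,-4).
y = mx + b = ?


Midpoint = (6.5, 5.5)
Slope of AB = dy/dx = -19/19 = -1.0000
Perp slope = -dx/dy = 19/19 = 1.0000
b = My - (perp slope)*Mx = 5.5 + (19*6.5)/(-19) = 5.5 - 6.5000 = -1.0000

y = 1.0000x - 1.0000


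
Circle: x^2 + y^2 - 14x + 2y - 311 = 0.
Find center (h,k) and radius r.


h = -D/2 = 14/2 = 7
k = -E/2 = -2/2 = -1
r^2 = h^2 + k^2 - F = 49 + 1 + 311 = 361
r = 19

Center (7, -1), radius = 19


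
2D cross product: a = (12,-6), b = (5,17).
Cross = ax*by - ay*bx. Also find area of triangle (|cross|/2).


cross = 12*17 + 6*5 = 204 + 30 = 234
Triangle area = |234|/2 = 234/2 = 117.0000

cross = 234, triangle area = 117.0000


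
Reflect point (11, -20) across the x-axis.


Reflection rule for x-axis: (x, -y)
(11, -20) -> (11, 20)

(11, 20)


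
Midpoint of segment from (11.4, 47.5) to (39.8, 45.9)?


Mx = (11.4 + 39.8)/2 = 51.2/2 = 25.6000
My = (47.5 + 45.9)/2 = 93.4/2 = 46.7000

(25.6000, 46.7000)


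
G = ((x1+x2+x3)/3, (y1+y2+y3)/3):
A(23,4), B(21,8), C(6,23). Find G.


Gx = (23+21+6)/3 = 50/3 = 16.6667
Gy = (4+8+23)/3 = 35/3 = 11.6667

G = (16.6667, 11.6667)


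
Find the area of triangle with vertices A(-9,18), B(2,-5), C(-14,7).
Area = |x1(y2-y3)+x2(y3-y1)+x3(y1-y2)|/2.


-9*(-5-7) = 108
2*(7-18) = -22
-14*(18+ 5) = -322
sum = -236
Area = |-236|/2 = 118.0000

118.0000 sq units


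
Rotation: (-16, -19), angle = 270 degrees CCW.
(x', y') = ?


cos(270) = 0, sin(270) = -1
x' = -16*0 + 19*(-1) = -19
y' = -16*(-1) - 19*0 = 16

(-19, 16)


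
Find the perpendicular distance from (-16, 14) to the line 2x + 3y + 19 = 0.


|2*(-16) + 3*14 + 19| = |29| = 29
sqrt(4 + 9) = sqrt(13) = 3.6056
d = 29/sqrt(13) = 8.0432

8.0432


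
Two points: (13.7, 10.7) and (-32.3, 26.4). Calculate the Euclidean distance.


dx = -32.3 - 13.7 = -46.0
dy = 26.4 - 10.7 = 15.7
d = sqrt(2116.0 + 246.49) = sqrt(2362.49) = 48.6055

48.6055


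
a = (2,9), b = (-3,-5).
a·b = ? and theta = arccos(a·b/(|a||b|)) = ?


a·b = 2*(-3) + 9*(-5) = -6 - 45 = -51
|a| = sqrt(4+81) = 9.2195
|b| = sqrt(9+25) = 5.8310
cos(theta) = -51/(sqrt(85)*sqrt(34)) = -51/sqrt(2890) = -0.948683
theta = arccos(-51/sqrt(2890)) = 161.5651 degrees

a·b = -51, theta = 161.5651 deg


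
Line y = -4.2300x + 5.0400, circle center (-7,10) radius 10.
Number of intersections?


Substitute y = -4.2300x + 5.0400: (x+ 7)^2 + (-4.2300x+5.0400-10)^2 = 100
Expand to Ax^2 + Bx + C = 0, where b-k = -4.96
A = 1+m^2 = 18.8929
B = 2(m(b-k) - h) = 2(-4.2300*(-4.96) + 7) = 55.9616
C = h^2 + (b-k)^2 - r^2 = 49 + 24.6016 - 100 = -26.3984
disc = B^2-4AC = 3131.7007 + 1994.9693 = 5126.6700
disc > 0

2 intersection points


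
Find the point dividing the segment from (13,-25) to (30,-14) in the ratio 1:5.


Px = (1*30 + 5*13)/6 = 95/6 = 15.8333
Py = (1*(-14) + 5*(-25))/6 = -139/6 = -23.1667

P = (15.8333, -23.1667)


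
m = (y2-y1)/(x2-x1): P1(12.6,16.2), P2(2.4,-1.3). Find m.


dy = -1.3 - 16.2 = -17.5
dx = 2.4 - 12.6 = -10.2
m = -17.5/(-10.2) = 1.7157

m = 1.7157


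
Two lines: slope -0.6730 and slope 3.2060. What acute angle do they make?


m1-m2 = -3.879
1+m1*m2 = -1.157638
tan(theta) = |-3.879/(-1.157638)| = 3.350788
theta = arctan(|-3.879/(-1.157638)|) = 73.3829 degrees (acute angle)

73.3829 degrees


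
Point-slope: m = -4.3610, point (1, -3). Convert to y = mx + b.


y + 3 = -4.3610(x - 1)
y = -4.3610x - 3 + 4.3610*1
y = -4.3610x + 1.3610

y = -4.3610x + 1.3610


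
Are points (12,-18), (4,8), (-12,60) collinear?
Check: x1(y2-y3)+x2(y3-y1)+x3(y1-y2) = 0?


12*(8-60) + 4*(60+ 18) - 12*(-18-8)
= -624 + 312 + 312 = 0

Yes, collinear (determinant = 0)


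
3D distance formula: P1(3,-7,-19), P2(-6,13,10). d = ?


dx=-9, dy=20, dz=29
d = sqrt(81+400+841) = sqrt(1322) = 36.3593

36.3593


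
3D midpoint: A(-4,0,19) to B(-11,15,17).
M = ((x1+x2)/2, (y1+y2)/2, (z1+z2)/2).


Mx = (-4- 11)/2 = -7.5000
My = (0+15)/2 = 7.5000
Mz = (19+17)/2 = 18.0000

M = (-7.5000, 7.5000, 18.0000)


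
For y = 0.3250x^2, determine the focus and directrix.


a = 0.3250
1/(4a) = 0.7692
Focus = (0, 0.7692)
Directrix: y = -0.7692

Focus = (0, 0.7692), Directrix: y = -0.7692


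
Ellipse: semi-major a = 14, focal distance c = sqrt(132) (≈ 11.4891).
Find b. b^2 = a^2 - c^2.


b^2 = 14^2 - (sqrt(132))^2 = 196 - 132 = 64
b = sqrt(64) = 8

b = 8


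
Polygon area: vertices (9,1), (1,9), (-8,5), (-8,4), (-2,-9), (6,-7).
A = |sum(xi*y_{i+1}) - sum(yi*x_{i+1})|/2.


sum(xi*y_{i+1}) = 9*9 + 1*5 - 8*4 - 8*(-9) - 2*(-7) + 6*1 = 146
sum(yi*x_{i+1}) = 1*1 + 9*(-8) + 5*(-8) + 4*(-2) - 9*6 - 7*9 = -236
Area = |146 + 236|/2 = 382/2 = 191.0000

191.0000 sq units


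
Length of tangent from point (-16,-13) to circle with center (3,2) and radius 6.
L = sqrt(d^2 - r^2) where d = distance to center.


d = sqrt((-16-3)^2 + (-13-2)^2) = sqrt(361+225) = 24.2074
L = sqrt(586.0000 - 36) = sqrt(550.0000) = 23.4521

23.4521


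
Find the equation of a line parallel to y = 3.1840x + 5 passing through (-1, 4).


Parallel lines have equal slopes.
m2 = 3.1840
b2 = 4 - 3.1840*(-1) = 7.1840

y = 3.1840x + 7.1840


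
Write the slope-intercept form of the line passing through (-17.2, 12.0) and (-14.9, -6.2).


m = (-18.2)/(2.3) = -7.9130
b = y1 - m*x1 = 12.0 - (-18.2*(-17.2))/(2.3) = 12.0 - 136.1043 = -124.1043

y = -7.9130x - 124.1043


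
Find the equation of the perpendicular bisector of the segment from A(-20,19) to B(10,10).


Midpoint = (-5, 14.5)
Slope of AB = dy/dx = -9/30 = -0.3000
Perp slope = -dx/dy = 30/9 = 3.3333
b = My - (perp slope)*Mx = 14.5 + (30*(-5))/(-9) = 14.5 + 16.6667 = 31.1667

y = 3.3333x + 31.1667


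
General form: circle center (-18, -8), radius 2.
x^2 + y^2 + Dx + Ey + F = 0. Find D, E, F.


(x+ 18)^2 + (y+ 8)^2 = 2^2
D = -2h = 36, E = -2k = 16
F = h^2+k^2-r^2 = 324+64-4 = 384

D = 36, E = 16, F = 384


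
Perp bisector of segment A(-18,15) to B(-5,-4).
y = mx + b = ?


Midpoint = (-11.5, 5.5)
Slope of AB = dy/dx = -19/13 = -1.4615
Perp slope = -dx/dy = 13/19 = 0.6842
b = My - (perp slope)*Mx = 5.5 + (13*(-11.5))/(-19) = 5.5 + 7.8684 = 13.3684

y = 0.6842x + 13.3684


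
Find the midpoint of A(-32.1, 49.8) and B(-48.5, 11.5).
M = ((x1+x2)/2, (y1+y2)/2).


Mx = (-32.1 - 48.5)/2 = -80.6/2 = -40.3000
My = (49.8 + 11.5)/2 = 61.3/2 = 30.6500

(-40.3000, 30.6500)


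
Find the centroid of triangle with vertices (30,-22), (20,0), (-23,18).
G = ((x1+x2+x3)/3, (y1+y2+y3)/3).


Gx = (30+20- 23)/3 = 27/3 = 9.0000
Gy = (-22+0+18)/3 = -4/3 = -1.3333

G = (9.0000, -1.3333)


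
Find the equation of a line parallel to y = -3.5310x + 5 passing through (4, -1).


Parallel lines have equal slopes.
m2 = -3.5310
b2 = -1 + 3.5310*4 = 13.1240

y = -3.5310x + 13.1240


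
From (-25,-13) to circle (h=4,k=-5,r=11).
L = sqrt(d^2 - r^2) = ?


d = sqrt((-25-4)^2 + (-13+ 5)^2) = sqrt(841+64) = 30.0832
L = sqrt(905.0000 - 121) = sqrt(784.0000) = 28.0000

28.0000


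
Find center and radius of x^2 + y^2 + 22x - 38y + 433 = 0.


h = -D/2 = -22/2 = -11
k = -E/2 = 38/2 = 19
r^2 = h^2 + k^2 - F = 121 + 361 - 433 = 49
r = 7

Center (-11, 19), radius = 7


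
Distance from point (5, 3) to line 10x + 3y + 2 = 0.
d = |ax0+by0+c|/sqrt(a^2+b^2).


|10*5 + 3*3 + 2| = |61| = 61
sqrt(100 + 9) = sqrt(109) = 10.4403
d = 61/sqrt(109) = 5.8427

5.8427


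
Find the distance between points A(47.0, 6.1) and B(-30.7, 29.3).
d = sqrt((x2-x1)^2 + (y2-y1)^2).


dx = -30.7 - 47.0 = -77.7
dy = 29.3 - 6.1 = 23.2
d = sqrt(6037.29 + 538.24) = sqrt(6575.53) = 81.0896

81.0896


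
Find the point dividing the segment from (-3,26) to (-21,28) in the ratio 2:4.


Px = (2*(-21) + 4*(-3))/6 = -54/6 = -9.0000
Py = (2*28 + 4*26)/6 = 160/6 = 26.6667

P = (-9.0000, 26.6667)


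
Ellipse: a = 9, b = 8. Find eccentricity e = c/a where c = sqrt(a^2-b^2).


c = sqrt(81-64) = sqrt(17) = 4.1231
e = c/a = sqrt(17)/9 = 0.4581

e = 0.4581


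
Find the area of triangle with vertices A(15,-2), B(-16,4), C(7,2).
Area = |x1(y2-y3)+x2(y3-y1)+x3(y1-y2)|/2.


15*(4-2) = 30
-16*(2+ 2) = -64
7*(-2-4) = -42
sum = -76
Area = |-76|/2 = 38.0000

38.0000 sq units


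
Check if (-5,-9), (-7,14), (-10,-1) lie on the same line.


-5*(14+ 1) - 7*(-1+ 9) - 10*(-9-14)
= -75 - 56 + 230 = 99

No, not collinear (determinant = 99)


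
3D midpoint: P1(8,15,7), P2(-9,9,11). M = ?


Mx = (8- 9)/2 = -0.5000
My = (15+9)/2 = 12.0000
Mz = (7+11)/2 = 9.0000

M = (-0.5000, 12.0000, 9.0000)


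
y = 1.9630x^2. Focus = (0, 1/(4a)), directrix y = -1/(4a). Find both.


a = 1.9630
1/(4a) = 0.1274
Focus = (0, 0.1274)
Directrix: y = -0.1274

Focus = (0, 0.1274), Directrix: y = -0.1274


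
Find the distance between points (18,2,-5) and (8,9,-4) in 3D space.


dx=-10, dy=7, dz=1
d = sqrt(100+49+1) = sqrt(150) = 12.2474

12.2474


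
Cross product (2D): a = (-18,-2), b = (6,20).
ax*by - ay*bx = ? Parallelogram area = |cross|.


cross = -18*20 + 2*6 = -360 + 12 = -348
Parallelogram area = |-348| = 348

cross = -348, parallelogram area = 348


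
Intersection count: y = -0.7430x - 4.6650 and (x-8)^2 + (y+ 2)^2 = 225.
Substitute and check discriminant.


Substitute y = -0.7430x - 4.6650: (x-8)^2 + (-0.7430x- 4.6650+ 2)^2 = 225
Expand to Ax^2 + Bx + C = 0, where b-k = -2.665
A = 1+m^2 = 1.552049
B = 2(m(b-k) - h) = 2(-0.7430*(-2.665) - 8) = -12.03981
C = h^2 + (b-k)^2 - r^2 = 64 + 7.102225 - 225 = -153.897775
disc = B^2-4AC = 144.9570 + 955.4276 = 1100.3846
disc > 0

2 intersection points


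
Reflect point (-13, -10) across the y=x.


Reflection rule for y=x: (y, x)
(-13, -10) -> (-10, -13)

(-10, -13)


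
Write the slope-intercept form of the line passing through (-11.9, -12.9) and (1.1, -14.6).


m = (-1.7)/(13.0) = -0.1308
b = y1 - m*x1 = -12.9 - (-1.7*(-11.9))/(13.0) = -12.9 - 1.5562 = -14.4562

y = -0.1308x - 14.4562


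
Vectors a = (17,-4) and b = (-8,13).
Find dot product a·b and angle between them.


a·b = 17*(-8) - 4*13 = -136 - 52 = -188
|a| = sqrt(289+16) = 17.4642
|b| = sqrt(64+169) = 15.2643
cos(theta) = -188/(sqrt(305)*sqrt(233)) = -188/sqrt(71065) = -0.705229
theta = arccos(-188/sqrt(71065)) = 134.8480 degrees

a·b = -188, theta = 134.8480 deg


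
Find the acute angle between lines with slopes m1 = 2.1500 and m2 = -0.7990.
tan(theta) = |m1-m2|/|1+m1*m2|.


m1-m2 = 2.949
1+m1*m2 = -0.71785
tan(theta) = |2.949/(-0.71785)| = 4.108101
theta = arctan(|2.949/(-0.71785)|) = 76.3191 degrees (acute angle)

76.3191 degrees


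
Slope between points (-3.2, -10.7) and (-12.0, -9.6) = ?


dy = -9.6 + 10.7 = 1.1
dx = -12.0 + 3.2 = -8.8
m = 1.1/(-8.8) = -0.1250

m = -0.1250


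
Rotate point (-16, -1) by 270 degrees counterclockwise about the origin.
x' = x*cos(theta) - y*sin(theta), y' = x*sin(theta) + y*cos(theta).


cos(270) = 0, sin(270) = -1
x' = -16*0 + 1*(-1) = -1
y' = -16*(-1) - 1*0 = 16

(-1, 16)


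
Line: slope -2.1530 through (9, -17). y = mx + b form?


y + 17 = -2.1530(x - 9)
y = -2.1530x - 17 + 2.1530*9
y = -2.1530x + 2.3770

y = -2.1530x + 2.3770


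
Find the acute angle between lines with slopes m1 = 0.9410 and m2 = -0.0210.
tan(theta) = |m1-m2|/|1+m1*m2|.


m1-m2 = 0.962
1+m1*m2 = 0.980239
tan(theta) = |0.962/0.980239| = 0.981393
theta = arctan(|0.962/0.980239|) = 44.4620 degrees (acute angle)

44.4620 degrees


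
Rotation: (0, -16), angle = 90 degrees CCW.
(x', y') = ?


cos(90) = 0, sin(90) = 1
x' = 0*0 + 16*1 = 16
y' = 0*1 - 16*0 = 0

(16, 0)


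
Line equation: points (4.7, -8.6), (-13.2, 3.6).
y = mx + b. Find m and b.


m = (12.2)/(-17.9) = -0.6816
b = y1 - m*x1 = -8.6 - (12.2*4.7)/(-17.9) = -8.6 + 3.2034 = -5.3966

y = -0.6816x - 5.3966


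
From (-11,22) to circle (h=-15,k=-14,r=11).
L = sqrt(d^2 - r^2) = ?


d = sqrt((-11+ 15)^2 + (22+ 14)^2) = sqrt(16+1296) = 36.2215
L = sqrt(1312.0000 - 121) = sqrt(1191.0000) = 34.5109

34.5109


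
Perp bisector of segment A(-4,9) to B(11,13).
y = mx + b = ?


Midpoint = (3.5, 11)
Slope of AB = dy/dx = 4/15 = 0.2667
Perp slope = -dx/dy = -15/4 = -3.7500
b = My - (perp slope)*Mx = 11 + (15*3.5)/4 = 11 + 13.1250 = 24.1250

y = -3.7500x + 24.1250


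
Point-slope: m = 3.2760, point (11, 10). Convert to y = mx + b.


y - 10 = 3.2760(x - 11)
y = 3.2760x + 10 - 3.2760*11
y = 3.2760x - 26.0360

y = 3.2760x - 26.0360


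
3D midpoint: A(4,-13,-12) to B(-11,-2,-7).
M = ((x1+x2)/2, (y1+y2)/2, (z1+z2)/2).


Mx = (4- 11)/2 = -3.5000
My = (-13- 2)/2 = -7.5000
Mz = (-12- 7)/2 = -9.5000

M = (-3.5000, -7.5000, -9.5000)


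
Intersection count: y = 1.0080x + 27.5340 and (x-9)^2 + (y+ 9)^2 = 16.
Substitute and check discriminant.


Substitute y = 1.0080x + 27.5340: (x-9)^2 + (1.0080x+27.5340+ 9)^2 = 16
Expand to Ax^2 + Bx + C = 0, where b-k = 36.534
A = 1+m^2 = 2.016064
B = 2(m(b-k) - h) = 2(1.0080*36.534 - 9) = 55.652544
C = h^2 + (b-k)^2 - r^2 = 81 + 1334.733156 - 16 = 1399.733156
disc = B^2-4AC = 3097.2057 - 11287.8065 = -8190.6008
disc < 0

0 intersection points


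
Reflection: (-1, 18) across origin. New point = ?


Reflection rule for origin: (-x, -y)
(-1, 18) -> (1, -18)

(1, -18)


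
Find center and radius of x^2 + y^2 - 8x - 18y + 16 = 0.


h = -D/2 = 8/2 = 4
k = -E/2 = 18/2 = 9
r^2 = h^2 + k^2 - F = 16 + 81 - 16 = 81
r = 9

Center (4, 9), radius = 9


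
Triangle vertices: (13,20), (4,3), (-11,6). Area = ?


13*(3-6) = -39
4*(6-20) = -56
-11*(20-3) = -187
sum = -282
Area = |-282|/2 = 141.0000

141.0000 sq units


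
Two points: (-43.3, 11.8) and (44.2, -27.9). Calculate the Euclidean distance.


dx = 44.2 + 43.3 = 87.5
dy = -27.9 - 11.8 = -39.7
d = sqrt(7656.25 + 1576.09) = sqrt(9232.34) = 96.0851

96.0851


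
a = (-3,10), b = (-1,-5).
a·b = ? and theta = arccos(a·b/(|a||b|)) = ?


a·b = -3*(-1) + 10*(-5) = 3 - 50 = -47
|a| = sqrt(9+100) = 10.4403
|b| = sqrt(1+25) = 5.0990
cos(theta) = -47/(sqrt(109)*sqrt(26)) = -47/sqrt(2834) = -0.882872
theta = arccos(-47/sqrt(2834)) = 151.9908 degrees

a·b = -47, theta = 151.9908 deg


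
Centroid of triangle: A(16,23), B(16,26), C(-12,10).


Gx = (16+16- 12)/3 = 20/3 = 6.6667
Gy = (23+26+10)/3 = 59/3 = 19.6667

G = (6.6667, 19.6667)
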